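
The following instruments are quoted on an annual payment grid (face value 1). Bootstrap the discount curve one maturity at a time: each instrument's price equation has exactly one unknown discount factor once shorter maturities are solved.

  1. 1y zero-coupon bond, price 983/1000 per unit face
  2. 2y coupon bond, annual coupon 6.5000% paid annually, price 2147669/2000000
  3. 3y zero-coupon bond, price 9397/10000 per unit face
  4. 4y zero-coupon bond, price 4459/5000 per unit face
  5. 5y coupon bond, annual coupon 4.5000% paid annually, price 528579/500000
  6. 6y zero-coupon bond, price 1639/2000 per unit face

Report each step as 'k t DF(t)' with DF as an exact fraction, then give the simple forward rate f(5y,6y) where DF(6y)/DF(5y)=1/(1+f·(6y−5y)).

1 1 983/1000
2 2 9483/10000
3 3 9397/10000
4 4 4459/5000
5 5 531/625
6 6 1639/2000
f(5y,6y) = ((531/625)/(1639/2000) − 1)/(1) = 301/8195 ≈ 3.6730%

step 1 [1y] zero: DF = P = 983/1000 ≈ 0.983000
step 2 [2y] bond c/1=13/200: DF=(2147669/2000000 − 13/200·(0.983000))/(1+13/200) = 9483/10000 ≈ 0.948300
step 3 [3y] zero: DF = P = 9397/10000 ≈ 0.939700
step 4 [4y] zero: DF = P = 4459/5000 ≈ 0.891800
step 5 [5y] bond c/1=9/200: DF=(528579/500000 − 9/200·(0.983000+0.948300+0.939700+0.891800))/(1+9/200) = 531/625 ≈ 0.849600
step 6 [6y] zero: DF = P = 1639/2000 ≈ 0.819500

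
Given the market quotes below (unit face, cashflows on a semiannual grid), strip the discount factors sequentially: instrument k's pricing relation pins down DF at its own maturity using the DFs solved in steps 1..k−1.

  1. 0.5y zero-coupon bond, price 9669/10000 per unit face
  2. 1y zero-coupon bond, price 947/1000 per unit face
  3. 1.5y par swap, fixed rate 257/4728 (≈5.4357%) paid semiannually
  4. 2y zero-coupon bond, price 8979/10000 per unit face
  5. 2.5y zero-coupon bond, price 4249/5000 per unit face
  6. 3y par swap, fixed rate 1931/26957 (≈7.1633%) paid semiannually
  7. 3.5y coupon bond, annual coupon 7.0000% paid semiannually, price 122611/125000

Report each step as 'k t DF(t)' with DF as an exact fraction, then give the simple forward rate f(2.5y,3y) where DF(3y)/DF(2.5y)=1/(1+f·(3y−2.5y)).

step 1 [0.5y] zero: DF = P = 9669/10000 ≈ 0.966900
step 2 [1y] zero: DF = P = 947/1000 ≈ 0.947000
step 3 [1.5y] swap r/2=257/9456: DF=(1 − 257/9456·(0.966900+0.947000))/(1+257/9456) = 9229/10000 ≈ 0.922900
step 4 [2y] zero: DF = P = 8979/10000 ≈ 0.897900
step 5 [2.5y] zero: DF = P = 4249/5000 ≈ 0.849800
step 6 [3y] swap r/2=1931/53914: DF=(1 − 1931/53914·(0.966900+0.947000+0.922900+0.897900+0.849800))/(1+1931/53914) = 8069/10000 ≈ 0.806900
step 7 [3.5y] bond c/2=7/200: DF=(122611/125000 − 7/200·(0.966900+0.947000+0.922900+0.897900+0.849800+0.806900))/(1+7/200) = 3827/5000 ≈ 0.765400

1 1/2 9669/10000
2 1 947/1000
3 3/2 9229/10000
4 2 8979/10000
5 5/2 4249/5000
6 3 8069/10000
7 7/2 3827/5000
f(2.5y,3y) = ((4249/5000)/(8069/10000) − 1)/(1/2) = 858/8069 ≈ 10.6333%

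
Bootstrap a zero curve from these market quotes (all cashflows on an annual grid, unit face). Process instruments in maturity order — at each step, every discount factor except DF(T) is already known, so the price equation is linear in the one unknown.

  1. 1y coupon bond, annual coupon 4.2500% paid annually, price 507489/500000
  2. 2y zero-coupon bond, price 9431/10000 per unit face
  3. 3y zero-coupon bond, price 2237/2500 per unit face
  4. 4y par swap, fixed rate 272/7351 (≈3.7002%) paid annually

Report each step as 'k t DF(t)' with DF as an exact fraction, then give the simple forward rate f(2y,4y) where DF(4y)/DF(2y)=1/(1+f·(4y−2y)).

step 1 [1y] bond c/1=17/400: DF=(507489/500000 − 17/400·(0))/(1+17/400) = 1217/1250 ≈ 0.973600
step 2 [2y] zero: DF = P = 9431/10000 ≈ 0.943100
step 3 [3y] zero: DF = P = 2237/2500 ≈ 0.894800
step 4 [4y] swap r/1=272/7351: DF=(1 − 272/7351·(0.973600+0.943100+0.894800))/(1+272/7351) = 108/125 ≈ 0.864000

1 1 1217/1250
2 2 9431/10000
3 3 2237/2500
4 4 108/125
f(2y,4y) = ((9431/10000)/(108/125) − 1)/(2) = 791/17280 ≈ 4.5775%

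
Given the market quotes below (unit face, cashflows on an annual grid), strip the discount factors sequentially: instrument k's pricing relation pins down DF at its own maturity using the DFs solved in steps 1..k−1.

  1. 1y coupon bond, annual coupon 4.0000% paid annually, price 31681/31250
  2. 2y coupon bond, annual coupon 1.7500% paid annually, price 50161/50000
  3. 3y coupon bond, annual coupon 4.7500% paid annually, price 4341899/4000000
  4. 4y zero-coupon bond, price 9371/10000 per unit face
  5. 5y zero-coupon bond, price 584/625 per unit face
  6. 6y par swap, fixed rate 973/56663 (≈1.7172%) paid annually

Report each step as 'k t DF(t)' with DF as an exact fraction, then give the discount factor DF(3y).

step 1 [1y] bond c/1=1/25: DF=(31681/31250 − 1/25·(0))/(1+1/25) = 2437/2500 ≈ 0.974800
step 2 [2y] bond c/1=7/400: DF=(50161/50000 − 7/400·(0.974800))/(1+7/400) = 2423/2500 ≈ 0.969200
step 3 [3y] bond c/1=19/400: DF=(4341899/4000000 − 19/400·(0.974800+0.969200))/(1+19/400) = 9481/10000 ≈ 0.948100
step 4 [4y] zero: DF = P = 9371/10000 ≈ 0.937100
step 5 [5y] zero: DF = P = 584/625 ≈ 0.934400
step 6 [6y] swap r/1=973/56663: DF=(1 − 973/56663·(0.974800+0.969200+0.948100+0.937100+0.934400))/(1+973/56663) = 9027/10000 ≈ 0.902700

1 1 2437/2500
2 2 2423/2500
3 3 9481/10000
4 4 9371/10000
5 5 584/625
6 6 9027/10000
DF(3y) = 9481/10000 ≈ 0.948100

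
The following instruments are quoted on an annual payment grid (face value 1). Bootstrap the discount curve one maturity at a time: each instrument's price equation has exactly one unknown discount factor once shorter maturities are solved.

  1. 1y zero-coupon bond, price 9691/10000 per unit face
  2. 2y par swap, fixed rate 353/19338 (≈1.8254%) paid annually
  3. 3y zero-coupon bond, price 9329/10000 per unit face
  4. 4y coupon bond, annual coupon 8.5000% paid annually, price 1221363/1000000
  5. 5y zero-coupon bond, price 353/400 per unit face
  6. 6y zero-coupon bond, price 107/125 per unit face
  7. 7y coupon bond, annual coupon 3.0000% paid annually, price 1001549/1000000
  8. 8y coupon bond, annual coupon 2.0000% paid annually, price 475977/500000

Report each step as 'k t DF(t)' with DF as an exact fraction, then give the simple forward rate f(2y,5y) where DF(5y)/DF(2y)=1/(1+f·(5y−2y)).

step 1 [1y] zero: DF = P = 9691/10000 ≈ 0.969100
step 2 [2y] swap r/1=353/19338: DF=(1 − 353/19338·(0.969100))/(1+353/19338) = 9647/10000 ≈ 0.964700
step 3 [3y] zero: DF = P = 9329/10000 ≈ 0.932900
step 4 [4y] bond c/1=17/200: DF=(1221363/1000000 − 17/200·(0.969100+0.964700+0.932900))/(1+17/200) = 9011/10000 ≈ 0.901100
step 5 [5y] zero: DF = P = 353/400 ≈ 0.882500
step 6 [6y] zero: DF = P = 107/125 ≈ 0.856000
step 7 [7y] bond c/1=3/100: DF=(1001549/1000000 − 3/100·(0.969100+0.964700+0.932900+0.901100+0.882500+0.856000))/(1+3/100) = 203/250 ≈ 0.812000
step 8 [8y] bond c/1=1/50: DF=(475977/500000 − 1/50·(0.969100+0.964700+0.932900+0.901100+0.882500+0.856000+0.812000))/(1+1/50) = 4047/5000 ≈ 0.809400

1 1 9691/10000
2 2 9647/10000
3 3 9329/10000
4 4 9011/10000
5 5 353/400
6 6 107/125
7 7 203/250
8 8 4047/5000
f(2y,5y) = ((9647/10000)/(353/400) − 1)/(3) = 274/8825 ≈ 3.1048%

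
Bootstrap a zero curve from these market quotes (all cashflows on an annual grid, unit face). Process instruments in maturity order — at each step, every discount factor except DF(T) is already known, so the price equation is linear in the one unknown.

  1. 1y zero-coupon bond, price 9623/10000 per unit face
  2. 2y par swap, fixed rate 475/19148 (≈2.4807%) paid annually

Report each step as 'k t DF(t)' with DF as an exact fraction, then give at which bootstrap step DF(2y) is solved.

1 1 9623/10000
2 2 381/400
DF(2y) is solved at step 2

step 1 [1y] zero: DF = P = 9623/10000 ≈ 0.962300
step 2 [2y] swap r/1=475/19148: DF=(1 − 475/19148·(0.962300))/(1+475/19148) = 381/400 ≈ 0.952500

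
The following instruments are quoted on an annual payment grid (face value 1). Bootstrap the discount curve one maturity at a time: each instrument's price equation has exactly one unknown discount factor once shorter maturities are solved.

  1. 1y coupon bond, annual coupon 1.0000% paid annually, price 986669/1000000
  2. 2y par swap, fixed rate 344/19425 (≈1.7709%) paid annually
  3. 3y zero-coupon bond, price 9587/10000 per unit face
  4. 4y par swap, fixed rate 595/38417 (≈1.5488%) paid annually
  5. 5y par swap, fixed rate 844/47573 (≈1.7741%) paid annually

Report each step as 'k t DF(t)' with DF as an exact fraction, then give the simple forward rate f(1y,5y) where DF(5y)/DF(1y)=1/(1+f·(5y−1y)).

1 1 9769/10000
2 2 1207/1250
3 3 9587/10000
4 4 1881/2000
5 5 2289/2500
f(1y,5y) = ((9769/10000)/(2289/2500) − 1)/(4) = 613/36624 ≈ 1.6738%

step 1 [1y] bond c/1=1/100: DF=(986669/1000000 − 1/100·(0))/(1+1/100) = 9769/10000 ≈ 0.976900
step 2 [2y] swap r/1=344/19425: DF=(1 − 344/19425·(0.976900))/(1+344/19425) = 1207/1250 ≈ 0.965600
step 3 [3y] zero: DF = P = 9587/10000 ≈ 0.958700
step 4 [4y] swap r/1=595/38417: DF=(1 − 595/38417·(0.976900+0.965600+0.958700))/(1+595/38417) = 1881/2000 ≈ 0.940500
step 5 [5y] swap r/1=844/47573: DF=(1 − 844/47573·(0.976900+0.965600+0.958700+0.940500))/(1+844/47573) = 2289/2500 ≈ 0.915600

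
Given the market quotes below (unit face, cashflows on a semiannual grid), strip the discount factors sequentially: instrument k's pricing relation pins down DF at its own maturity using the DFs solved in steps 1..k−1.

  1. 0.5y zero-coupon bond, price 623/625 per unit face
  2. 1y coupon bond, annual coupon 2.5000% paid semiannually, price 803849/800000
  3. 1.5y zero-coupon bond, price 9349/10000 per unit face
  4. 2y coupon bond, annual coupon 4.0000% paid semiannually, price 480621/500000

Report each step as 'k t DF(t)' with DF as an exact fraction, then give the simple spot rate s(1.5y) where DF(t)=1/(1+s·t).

1 1/2 623/625
2 1 9801/10000
3 3/2 9349/10000
4 2 8853/10000
s(1.5y) = (1/(9349/10000) − 1)/(3/2) = 434/9349 ≈ 4.6422%

step 1 [0.5y] zero: DF = P = 623/625 ≈ 0.996800
step 2 [1y] bond c/2=1/80: DF=(803849/800000 − 1/80·(0.996800))/(1+1/80) = 9801/10000 ≈ 0.980100
step 3 [1.5y] zero: DF = P = 9349/10000 ≈ 0.934900
step 4 [2y] bond c/2=1/50: DF=(480621/500000 − 1/50·(0.996800+0.980100+0.934900))/(1+1/50) = 8853/10000 ≈ 0.885300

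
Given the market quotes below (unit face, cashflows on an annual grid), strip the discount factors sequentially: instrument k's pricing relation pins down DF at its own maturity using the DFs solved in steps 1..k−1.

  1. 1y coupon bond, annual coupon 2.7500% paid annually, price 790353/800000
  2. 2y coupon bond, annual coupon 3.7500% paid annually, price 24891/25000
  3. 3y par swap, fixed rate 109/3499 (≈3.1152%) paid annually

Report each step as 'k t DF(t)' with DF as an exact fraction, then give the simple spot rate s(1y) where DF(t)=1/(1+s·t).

1 1 1923/2000
2 2 9249/10000
3 3 1141/1250
s(1y) = (1/(1923/2000) − 1)/(1) = 77/1923 ≈ 4.0042%

step 1 [1y] bond c/1=11/400: DF=(790353/800000 − 11/400·(0))/(1+11/400) = 1923/2000 ≈ 0.961500
step 2 [2y] bond c/1=3/80: DF=(24891/25000 − 3/80·(0.961500))/(1+3/80) = 9249/10000 ≈ 0.924900
step 3 [3y] swap r/1=109/3499: DF=(1 − 109/3499·(0.961500+0.924900))/(1+109/3499) = 1141/1250 ≈ 0.912800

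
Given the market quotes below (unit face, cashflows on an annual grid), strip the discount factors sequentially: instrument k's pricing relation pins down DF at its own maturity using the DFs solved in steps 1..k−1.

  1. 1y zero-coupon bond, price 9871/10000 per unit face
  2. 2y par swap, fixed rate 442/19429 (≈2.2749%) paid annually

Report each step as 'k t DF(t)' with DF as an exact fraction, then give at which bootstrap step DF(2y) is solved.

step 1 [1y] zero: DF = P = 9871/10000 ≈ 0.987100
step 2 [2y] swap r/1=442/19429: DF=(1 − 442/19429·(0.987100))/(1+442/19429) = 4779/5000 ≈ 0.955800

1 1 9871/10000
2 2 4779/5000
DF(2y) is solved at step 2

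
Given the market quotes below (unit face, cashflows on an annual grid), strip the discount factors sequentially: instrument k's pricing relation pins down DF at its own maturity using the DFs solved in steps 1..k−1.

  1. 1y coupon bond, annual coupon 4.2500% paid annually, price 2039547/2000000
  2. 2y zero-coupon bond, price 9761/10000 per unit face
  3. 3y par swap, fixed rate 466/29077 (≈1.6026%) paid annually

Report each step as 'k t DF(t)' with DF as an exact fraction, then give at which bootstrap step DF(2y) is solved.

1 1 4891/5000
2 2 9761/10000
3 3 4767/5000
DF(2y) is solved at step 2

step 1 [1y] bond c/1=17/400: DF=(2039547/2000000 − 17/400·(0))/(1+17/400) = 4891/5000 ≈ 0.978200
step 2 [2y] zero: DF = P = 9761/10000 ≈ 0.976100
step 3 [3y] swap r/1=466/29077: DF=(1 − 466/29077·(0.978200+0.976100))/(1+466/29077) = 4767/5000 ≈ 0.953400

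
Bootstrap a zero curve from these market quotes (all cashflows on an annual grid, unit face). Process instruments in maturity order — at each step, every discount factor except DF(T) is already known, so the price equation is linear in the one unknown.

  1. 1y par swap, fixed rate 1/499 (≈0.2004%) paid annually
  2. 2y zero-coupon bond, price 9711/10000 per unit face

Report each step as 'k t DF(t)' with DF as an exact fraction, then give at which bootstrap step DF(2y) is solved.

1 1 499/500
2 2 9711/10000
DF(2y) is solved at step 2

step 1 [1y] swap r/1=1/499: DF=(1 − 1/499·(0))/(1+1/499) = 499/500 ≈ 0.998000
step 2 [2y] zero: DF = P = 9711/10000 ≈ 0.971100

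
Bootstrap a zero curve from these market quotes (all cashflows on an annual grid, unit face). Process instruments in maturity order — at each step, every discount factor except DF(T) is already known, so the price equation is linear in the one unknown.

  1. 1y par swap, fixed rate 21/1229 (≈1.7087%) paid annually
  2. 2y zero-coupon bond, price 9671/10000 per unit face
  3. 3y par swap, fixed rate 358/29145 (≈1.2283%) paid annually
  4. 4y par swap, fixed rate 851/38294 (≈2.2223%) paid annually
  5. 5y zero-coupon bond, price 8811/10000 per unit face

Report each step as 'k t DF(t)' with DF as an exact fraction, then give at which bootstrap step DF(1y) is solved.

1 1 1229/1250
2 2 9671/10000
3 3 4821/5000
4 4 9149/10000
5 5 8811/10000
DF(1y) is solved at step 1

step 1 [1y] swap r/1=21/1229: DF=(1 − 21/1229·(0))/(1+21/1229) = 1229/1250 ≈ 0.983200
step 2 [2y] zero: DF = P = 9671/10000 ≈ 0.967100
step 3 [3y] swap r/1=358/29145: DF=(1 − 358/29145·(0.983200+0.967100))/(1+358/29145) = 4821/5000 ≈ 0.964200
step 4 [4y] swap r/1=851/38294: DF=(1 − 851/38294·(0.983200+0.967100+0.964200))/(1+851/38294) = 9149/10000 ≈ 0.914900
step 5 [5y] zero: DF = P = 8811/10000 ≈ 0.881100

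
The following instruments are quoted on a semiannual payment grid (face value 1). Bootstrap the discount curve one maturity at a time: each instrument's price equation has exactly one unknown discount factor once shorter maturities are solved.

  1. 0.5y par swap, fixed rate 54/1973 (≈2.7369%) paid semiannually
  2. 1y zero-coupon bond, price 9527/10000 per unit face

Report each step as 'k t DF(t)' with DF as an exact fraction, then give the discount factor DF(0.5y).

step 1 [0.5y] swap r/2=27/1973: DF=(1 − 27/1973·(0))/(1+27/1973) = 1973/2000 ≈ 0.986500
step 2 [1y] zero: DF = P = 9527/10000 ≈ 0.952700

1 1/2 1973/2000
2 1 9527/10000
DF(0.5y) = 1973/2000 ≈ 0.986500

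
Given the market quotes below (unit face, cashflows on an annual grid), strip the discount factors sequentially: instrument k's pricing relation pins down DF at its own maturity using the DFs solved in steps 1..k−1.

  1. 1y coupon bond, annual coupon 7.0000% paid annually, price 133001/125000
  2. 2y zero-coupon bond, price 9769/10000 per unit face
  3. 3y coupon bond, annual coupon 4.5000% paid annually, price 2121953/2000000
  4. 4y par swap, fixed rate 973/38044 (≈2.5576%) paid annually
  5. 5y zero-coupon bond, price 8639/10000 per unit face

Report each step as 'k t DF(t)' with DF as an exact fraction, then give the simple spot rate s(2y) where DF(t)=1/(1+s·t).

step 1 [1y] bond c/1=7/100: DF=(133001/125000 − 7/100·(0))/(1+7/100) = 1243/1250 ≈ 0.994400
step 2 [2y] zero: DF = P = 9769/10000 ≈ 0.976900
step 3 [3y] bond c/1=9/200: DF=(2121953/2000000 − 9/200·(0.994400+0.976900))/(1+9/200) = 1163/1250 ≈ 0.930400
step 4 [4y] swap r/1=973/38044: DF=(1 − 973/38044·(0.994400+0.976900+0.930400))/(1+973/38044) = 9027/10000 ≈ 0.902700
step 5 [5y] zero: DF = P = 8639/10000 ≈ 0.863900

1 1 1243/1250
2 2 9769/10000
3 3 1163/1250
4 4 9027/10000
5 5 8639/10000
s(2y) = (1/(9769/10000) − 1)/(2) = 231/19538 ≈ 1.1823%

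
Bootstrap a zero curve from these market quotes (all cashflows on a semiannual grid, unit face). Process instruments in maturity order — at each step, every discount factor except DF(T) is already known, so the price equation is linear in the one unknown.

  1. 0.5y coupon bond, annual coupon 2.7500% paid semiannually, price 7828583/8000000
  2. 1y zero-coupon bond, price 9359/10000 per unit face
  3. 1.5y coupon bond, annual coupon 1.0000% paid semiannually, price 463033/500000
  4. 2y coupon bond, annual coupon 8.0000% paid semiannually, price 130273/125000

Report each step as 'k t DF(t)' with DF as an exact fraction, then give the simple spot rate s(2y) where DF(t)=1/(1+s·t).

1 1/2 9653/10000
2 1 9359/10000
3 3/2 114/125
4 2 8939/10000
s(2y) = (1/(8939/10000) − 1)/(2) = 1061/17878 ≈ 5.9347%

step 1 [0.5y] bond c/2=11/800: DF=(7828583/8000000 − 11/800·(0))/(1+11/800) = 9653/10000 ≈ 0.965300
step 2 [1y] zero: DF = P = 9359/10000 ≈ 0.935900
step 3 [1.5y] bond c/2=1/200: DF=(463033/500000 − 1/200·(0.965300+0.935900))/(1+1/200) = 114/125 ≈ 0.912000
step 4 [2y] bond c/2=1/25: DF=(130273/125000 − 1/25·(0.965300+0.935900+0.912000))/(1+1/25) = 8939/10000 ≈ 0.893900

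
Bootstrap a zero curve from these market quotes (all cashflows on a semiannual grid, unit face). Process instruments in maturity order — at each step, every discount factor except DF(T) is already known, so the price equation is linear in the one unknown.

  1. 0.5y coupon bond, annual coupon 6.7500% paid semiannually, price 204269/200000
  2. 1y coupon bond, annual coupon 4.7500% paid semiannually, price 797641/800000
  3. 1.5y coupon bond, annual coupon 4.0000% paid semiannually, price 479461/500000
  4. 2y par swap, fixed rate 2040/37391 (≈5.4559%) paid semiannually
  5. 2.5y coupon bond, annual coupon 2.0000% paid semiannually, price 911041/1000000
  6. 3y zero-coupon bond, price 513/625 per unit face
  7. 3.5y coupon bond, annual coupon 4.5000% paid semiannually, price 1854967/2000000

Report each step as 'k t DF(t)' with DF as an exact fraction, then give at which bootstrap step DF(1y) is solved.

1 1/2 247/250
2 1 951/1000
3 3/2 9021/10000
4 2 449/500
5 5/2 173/200
6 3 513/625
7 7/2 7877/10000
DF(1y) is solved at step 2

step 1 [0.5y] bond c/2=27/800: DF=(204269/200000 − 27/800·(0))/(1+27/800) = 247/250 ≈ 0.988000
step 2 [1y] bond c/2=19/800: DF=(797641/800000 − 19/800·(0.988000))/(1+19/800) = 951/1000 ≈ 0.951000
step 3 [1.5y] bond c/2=1/50: DF=(479461/500000 − 1/50·(0.988000+0.951000))/(1+1/50) = 9021/10000 ≈ 0.902100
step 4 [2y] swap r/2=1020/37391: DF=(1 − 1020/37391·(0.988000+0.951000+0.902100))/(1+1020/37391) = 449/500 ≈ 0.898000
step 5 [2.5y] bond c/2=1/100: DF=(911041/1000000 − 1/100·(0.988000+0.951000+0.902100+0.898000))/(1+1/100) = 173/200 ≈ 0.865000
step 6 [3y] zero: DF = P = 513/625 ≈ 0.820800
step 7 [3.5y] bond c/2=9/400: DF=(1854967/2000000 − 9/400·(0.988000+0.951000+0.902100+0.898000+0.865000+0.820800))/(1+9/400) = 7877/10000 ≈ 0.787700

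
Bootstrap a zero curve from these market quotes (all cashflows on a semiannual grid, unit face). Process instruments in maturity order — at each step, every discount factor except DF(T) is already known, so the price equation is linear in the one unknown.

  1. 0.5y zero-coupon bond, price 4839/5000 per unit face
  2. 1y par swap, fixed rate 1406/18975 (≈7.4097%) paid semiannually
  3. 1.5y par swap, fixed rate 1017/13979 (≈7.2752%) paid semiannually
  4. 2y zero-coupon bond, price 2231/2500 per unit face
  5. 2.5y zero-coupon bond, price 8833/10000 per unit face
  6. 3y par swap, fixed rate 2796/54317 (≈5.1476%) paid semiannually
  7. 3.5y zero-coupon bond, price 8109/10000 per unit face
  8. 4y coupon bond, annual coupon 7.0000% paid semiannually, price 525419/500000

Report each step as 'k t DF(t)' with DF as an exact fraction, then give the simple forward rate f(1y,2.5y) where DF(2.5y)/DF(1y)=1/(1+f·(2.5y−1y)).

step 1 [0.5y] zero: DF = P = 4839/5000 ≈ 0.967800
step 2 [1y] swap r/2=703/18975: DF=(1 − 703/18975·(0.967800))/(1+703/18975) = 9297/10000 ≈ 0.929700
step 3 [1.5y] swap r/2=1017/27958: DF=(1 − 1017/27958·(0.967800+0.929700))/(1+1017/27958) = 8983/10000 ≈ 0.898300
step 4 [2y] zero: DF = P = 2231/2500 ≈ 0.892400
step 5 [2.5y] zero: DF = P = 8833/10000 ≈ 0.883300
step 6 [3y] swap r/2=1398/54317: DF=(1 − 1398/54317·(0.967800+0.929700+0.898300+0.892400+0.883300))/(1+1398/54317) = 4301/5000 ≈ 0.860200
step 7 [3.5y] zero: DF = P = 8109/10000 ≈ 0.810900
step 8 [4y] bond c/2=7/200: DF=(525419/500000 − 7/200·(0.967800+0.929700+0.898300+0.892400+0.883300+0.860200+0.810900))/(1+7/200) = 4021/5000 ≈ 0.804200

1 1/2 4839/5000
2 1 9297/10000
3 3/2 8983/10000
4 2 2231/2500
5 5/2 8833/10000
6 3 4301/5000
7 7/2 8109/10000
8 4 4021/5000
f(1y,2.5y) = ((9297/10000)/(8833/10000) − 1)/(3/2) = 928/26499 ≈ 3.5020%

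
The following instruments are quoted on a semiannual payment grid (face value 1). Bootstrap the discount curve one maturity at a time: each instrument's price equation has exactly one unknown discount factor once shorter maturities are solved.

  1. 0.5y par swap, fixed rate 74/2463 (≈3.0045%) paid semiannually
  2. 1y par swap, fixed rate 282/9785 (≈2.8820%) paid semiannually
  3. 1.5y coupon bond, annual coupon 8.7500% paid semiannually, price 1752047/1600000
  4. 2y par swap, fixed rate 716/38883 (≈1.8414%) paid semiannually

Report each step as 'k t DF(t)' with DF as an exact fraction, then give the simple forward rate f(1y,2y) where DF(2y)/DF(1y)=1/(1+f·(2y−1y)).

1 1/2 2463/2500
2 1 4859/5000
3 3/2 9671/10000
4 2 4821/5000
f(1y,2y) = ((4859/5000)/(4821/5000) − 1)/(1) = 38/4821 ≈ 0.7882%

step 1 [0.5y] swap r/2=37/2463: DF=(1 − 37/2463·(0))/(1+37/2463) = 2463/2500 ≈ 0.985200
step 2 [1y] swap r/2=141/9785: DF=(1 − 141/9785·(0.985200))/(1+141/9785) = 4859/5000 ≈ 0.971800
step 3 [1.5y] bond c/2=7/160: DF=(1752047/1600000 − 7/160·(0.985200+0.971800))/(1+7/160) = 9671/10000 ≈ 0.967100
step 4 [2y] swap r/2=358/38883: DF=(1 − 358/38883·(0.985200+0.971800+0.967100))/(1+358/38883) = 4821/5000 ≈ 0.964200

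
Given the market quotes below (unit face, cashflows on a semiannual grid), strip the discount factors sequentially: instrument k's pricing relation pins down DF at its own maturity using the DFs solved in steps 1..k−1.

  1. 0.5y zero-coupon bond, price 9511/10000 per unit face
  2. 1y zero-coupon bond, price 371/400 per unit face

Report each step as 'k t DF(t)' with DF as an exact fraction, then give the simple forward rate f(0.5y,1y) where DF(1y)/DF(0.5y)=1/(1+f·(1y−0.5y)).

1 1/2 9511/10000
2 1 371/400
f(0.5y,1y) = ((9511/10000)/(371/400) − 1)/(1/2) = 472/9275 ≈ 5.0889%

step 1 [0.5y] zero: DF = P = 9511/10000 ≈ 0.951100
step 2 [1y] zero: DF = P = 371/400 ≈ 0.927500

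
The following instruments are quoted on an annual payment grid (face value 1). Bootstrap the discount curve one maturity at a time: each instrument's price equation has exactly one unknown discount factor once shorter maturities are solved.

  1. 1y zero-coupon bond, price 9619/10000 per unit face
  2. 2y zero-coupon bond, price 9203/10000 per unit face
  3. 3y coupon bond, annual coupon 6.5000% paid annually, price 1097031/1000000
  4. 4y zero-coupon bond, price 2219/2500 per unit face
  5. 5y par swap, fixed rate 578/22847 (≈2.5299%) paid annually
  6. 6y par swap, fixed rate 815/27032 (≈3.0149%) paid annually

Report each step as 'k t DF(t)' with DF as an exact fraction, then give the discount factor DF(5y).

step 1 [1y] zero: DF = P = 9619/10000 ≈ 0.961900
step 2 [2y] zero: DF = P = 9203/10000 ≈ 0.920300
step 3 [3y] bond c/1=13/200: DF=(1097031/1000000 − 13/200·(0.961900+0.920300))/(1+13/200) = 572/625 ≈ 0.915200
step 4 [4y] zero: DF = P = 2219/2500 ≈ 0.887600
step 5 [5y] swap r/1=578/22847: DF=(1 − 578/22847·(0.961900+0.920300+0.915200+0.887600))/(1+578/22847) = 2211/2500 ≈ 0.884400
step 6 [6y] swap r/1=815/27032: DF=(1 − 815/27032·(0.961900+0.920300+0.915200+0.887600+0.884400))/(1+815/27032) = 837/1000 ≈ 0.837000

1 1 9619/10000
2 2 9203/10000
3 3 572/625
4 4 2219/2500
5 5 2211/2500
6 6 837/1000
DF(5y) = 2211/2500 ≈ 0.884400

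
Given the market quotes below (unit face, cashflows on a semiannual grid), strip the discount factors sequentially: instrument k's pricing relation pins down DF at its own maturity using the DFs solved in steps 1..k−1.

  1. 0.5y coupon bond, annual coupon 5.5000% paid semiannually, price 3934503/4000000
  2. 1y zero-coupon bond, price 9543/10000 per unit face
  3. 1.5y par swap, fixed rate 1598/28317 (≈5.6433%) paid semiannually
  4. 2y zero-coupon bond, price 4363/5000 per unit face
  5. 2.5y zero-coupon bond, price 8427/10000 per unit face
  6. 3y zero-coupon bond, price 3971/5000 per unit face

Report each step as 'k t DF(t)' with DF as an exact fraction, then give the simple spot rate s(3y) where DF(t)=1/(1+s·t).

step 1 [0.5y] bond c/2=11/400: DF=(3934503/4000000 − 11/400·(0))/(1+11/400) = 9573/10000 ≈ 0.957300
step 2 [1y] zero: DF = P = 9543/10000 ≈ 0.954300
step 3 [1.5y] swap r/2=799/28317: DF=(1 − 799/28317·(0.957300+0.954300))/(1+799/28317) = 9201/10000 ≈ 0.920100
step 4 [2y] zero: DF = P = 4363/5000 ≈ 0.872600
step 5 [2.5y] zero: DF = P = 8427/10000 ≈ 0.842700
step 6 [3y] zero: DF = P = 3971/5000 ≈ 0.794200

1 1/2 9573/10000
2 1 9543/10000
3 3/2 9201/10000
4 2 4363/5000
5 5/2 8427/10000
6 3 3971/5000
s(3y) = (1/(3971/5000) − 1)/(3) = 343/3971 ≈ 8.6376%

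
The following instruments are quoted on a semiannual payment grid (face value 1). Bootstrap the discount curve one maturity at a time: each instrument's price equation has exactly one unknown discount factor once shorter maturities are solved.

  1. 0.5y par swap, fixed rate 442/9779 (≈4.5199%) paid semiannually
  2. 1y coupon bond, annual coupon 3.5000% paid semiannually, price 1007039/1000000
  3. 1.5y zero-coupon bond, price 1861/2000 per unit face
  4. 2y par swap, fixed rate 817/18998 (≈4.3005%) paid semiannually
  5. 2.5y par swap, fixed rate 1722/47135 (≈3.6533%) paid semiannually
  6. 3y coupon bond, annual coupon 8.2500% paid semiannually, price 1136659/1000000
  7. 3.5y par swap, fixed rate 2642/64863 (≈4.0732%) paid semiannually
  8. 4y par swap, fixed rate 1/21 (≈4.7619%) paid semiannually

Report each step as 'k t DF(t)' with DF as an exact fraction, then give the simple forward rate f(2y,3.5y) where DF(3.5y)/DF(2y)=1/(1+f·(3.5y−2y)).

step 1 [0.5y] swap r/2=221/9779: DF=(1 − 221/9779·(0))/(1+221/9779) = 9779/10000 ≈ 0.977900
step 2 [1y] bond c/2=7/400: DF=(1007039/1000000 − 7/400·(0.977900))/(1+7/400) = 9729/10000 ≈ 0.972900
step 3 [1.5y] zero: DF = P = 1861/2000 ≈ 0.930500
step 4 [2y] swap r/2=817/37996: DF=(1 − 817/37996·(0.977900+0.972900+0.930500))/(1+817/37996) = 9183/10000 ≈ 0.918300
step 5 [2.5y] swap r/2=861/47135: DF=(1 − 861/47135·(0.977900+0.972900+0.930500+0.918300))/(1+861/47135) = 9139/10000 ≈ 0.913900
step 6 [3y] bond c/2=33/800: DF=(1136659/1000000 − 33/800·(0.977900+0.972900+0.930500+0.918300+0.913900))/(1+33/800) = 9049/10000 ≈ 0.904900
step 7 [3.5y] swap r/2=1321/64863: DF=(1 − 1321/64863·(0.977900+0.972900+0.930500+0.918300+0.913900+0.904900))/(1+1321/64863) = 8679/10000 ≈ 0.867900
step 8 [4y] swap r/2=1/42: DF=(1 − 1/42·(0.977900+0.972900+0.930500+0.918300+0.913900+0.904900+0.867900))/(1+1/42) = 8259/10000 ≈ 0.825900

1 1/2 9779/10000
2 1 9729/10000
3 3/2 1861/2000
4 2 9183/10000
5 5/2 9139/10000
6 3 9049/10000
7 7/2 8679/10000
8 4 8259/10000
f(2y,3.5y) = ((9183/10000)/(8679/10000) − 1)/(3/2) = 112/2893 ≈ 3.8714%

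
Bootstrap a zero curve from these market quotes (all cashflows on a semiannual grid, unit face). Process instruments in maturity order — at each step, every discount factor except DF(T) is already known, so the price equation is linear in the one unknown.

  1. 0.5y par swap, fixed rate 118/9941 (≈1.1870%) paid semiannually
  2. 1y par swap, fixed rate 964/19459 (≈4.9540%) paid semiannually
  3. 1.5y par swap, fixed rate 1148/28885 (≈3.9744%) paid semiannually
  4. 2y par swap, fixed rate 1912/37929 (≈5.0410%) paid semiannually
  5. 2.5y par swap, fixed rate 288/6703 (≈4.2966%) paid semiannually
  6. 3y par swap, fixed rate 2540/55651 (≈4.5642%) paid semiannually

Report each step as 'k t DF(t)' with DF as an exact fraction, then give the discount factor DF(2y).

step 1 [0.5y] swap r/2=59/9941: DF=(1 − 59/9941·(0))/(1+59/9941) = 9941/10000 ≈ 0.994100
step 2 [1y] swap r/2=482/19459: DF=(1 − 482/19459·(0.994100))/(1+482/19459) = 4759/5000 ≈ 0.951800
step 3 [1.5y] swap r/2=574/28885: DF=(1 − 574/28885·(0.994100+0.951800))/(1+574/28885) = 4713/5000 ≈ 0.942600
step 4 [2y] swap r/2=956/37929: DF=(1 − 956/37929·(0.994100+0.951800+0.942600))/(1+956/37929) = 2261/2500 ≈ 0.904400
step 5 [2.5y] swap r/2=144/6703: DF=(1 − 144/6703·(0.994100+0.951800+0.942600+0.904400))/(1+144/6703) = 562/625 ≈ 0.899200
step 6 [3y] swap r/2=1270/55651: DF=(1 − 1270/55651·(0.994100+0.951800+0.942600+0.904400+0.899200))/(1+1270/55651) = 873/1000 ≈ 0.873000

1 1/2 9941/10000
2 1 4759/5000
3 3/2 4713/5000
4 2 2261/2500
5 5/2 562/625
6 3 873/1000
DF(2y) = 2261/2500 ≈ 0.904400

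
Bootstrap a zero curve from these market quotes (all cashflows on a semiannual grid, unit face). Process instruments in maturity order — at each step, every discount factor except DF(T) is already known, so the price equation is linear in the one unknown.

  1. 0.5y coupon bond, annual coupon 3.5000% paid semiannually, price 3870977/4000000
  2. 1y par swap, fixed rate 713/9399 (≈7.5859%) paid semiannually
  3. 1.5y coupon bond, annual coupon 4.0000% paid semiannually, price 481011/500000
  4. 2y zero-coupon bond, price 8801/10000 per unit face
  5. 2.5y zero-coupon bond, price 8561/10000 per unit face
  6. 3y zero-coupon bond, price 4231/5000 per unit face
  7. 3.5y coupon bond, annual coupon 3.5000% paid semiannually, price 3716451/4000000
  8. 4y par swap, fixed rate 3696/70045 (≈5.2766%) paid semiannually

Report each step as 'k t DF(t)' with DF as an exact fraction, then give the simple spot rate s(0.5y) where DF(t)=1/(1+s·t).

1 1/2 9511/10000
2 1 9287/10000
3 3/2 9063/10000
4 2 8801/10000
5 5/2 8561/10000
6 3 4231/5000
7 7/2 513/625
8 4 1019/1250
s(0.5y) = (1/(9511/10000) − 1)/(1/2) = 978/9511 ≈ 10.2828%

step 1 [0.5y] bond c/2=7/400: DF=(3870977/4000000 − 7/400·(0))/(1+7/400) = 9511/10000 ≈ 0.951100
step 2 [1y] swap r/2=713/18798: DF=(1 − 713/18798·(0.951100))/(1+713/18798) = 9287/10000 ≈ 0.928700
step 3 [1.5y] bond c/2=1/50: DF=(481011/500000 − 1/50·(0.951100+0.928700))/(1+1/50) = 9063/10000 ≈ 0.906300
step 4 [2y] zero: DF = P = 8801/10000 ≈ 0.880100
step 5 [2.5y] zero: DF = P = 8561/10000 ≈ 0.856100
step 6 [3y] zero: DF = P = 4231/5000 ≈ 0.846200
step 7 [3.5y] bond c/2=7/400: DF=(3716451/4000000 − 7/400·(0.951100+0.928700+0.906300+0.880100+0.856100+0.846200))/(1+7/400) = 513/625 ≈ 0.820800
step 8 [4y] swap r/2=1848/70045: DF=(1 − 1848/70045·(0.951100+0.928700+0.906300+0.880100+0.856100+0.846200+0.820800))/(1+1848/70045) = 1019/1250 ≈ 0.815200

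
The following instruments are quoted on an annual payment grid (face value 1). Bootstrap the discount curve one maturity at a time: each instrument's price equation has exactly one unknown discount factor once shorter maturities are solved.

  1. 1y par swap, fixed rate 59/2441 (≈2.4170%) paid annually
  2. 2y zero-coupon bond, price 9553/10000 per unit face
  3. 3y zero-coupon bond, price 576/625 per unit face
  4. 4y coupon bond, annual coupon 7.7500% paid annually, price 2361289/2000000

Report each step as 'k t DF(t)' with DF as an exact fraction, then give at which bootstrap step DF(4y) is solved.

1 1 2441/2500
2 2 9553/10000
3 3 576/625
4 4 1781/2000
DF(4y) is solved at step 4

step 1 [1y] swap r/1=59/2441: DF=(1 − 59/2441·(0))/(1+59/2441) = 2441/2500 ≈ 0.976400
step 2 [2y] zero: DF = P = 9553/10000 ≈ 0.955300
step 3 [3y] zero: DF = P = 576/625 ≈ 0.921600
step 4 [4y] bond c/1=31/400: DF=(2361289/2000000 − 31/400·(0.976400+0.955300+0.921600))/(1+31/400) = 1781/2000 ≈ 0.890500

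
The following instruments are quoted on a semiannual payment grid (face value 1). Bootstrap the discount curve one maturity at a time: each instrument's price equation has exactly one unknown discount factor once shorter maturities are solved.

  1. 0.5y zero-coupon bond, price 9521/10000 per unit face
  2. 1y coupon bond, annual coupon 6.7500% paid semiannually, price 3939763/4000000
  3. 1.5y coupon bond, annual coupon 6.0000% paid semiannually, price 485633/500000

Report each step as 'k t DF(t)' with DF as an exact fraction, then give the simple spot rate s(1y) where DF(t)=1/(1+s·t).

step 1 [0.5y] zero: DF = P = 9521/10000 ≈ 0.952100
step 2 [1y] bond c/2=27/800: DF=(3939763/4000000 − 27/800·(0.952100))/(1+27/800) = 9217/10000 ≈ 0.921700
step 3 [1.5y] bond c/2=3/100: DF=(485633/500000 − 3/100·(0.952100+0.921700))/(1+3/100) = 2221/2500 ≈ 0.888400

1 1/2 9521/10000
2 1 9217/10000
3 3/2 2221/2500
s(1y) = (1/(9217/10000) − 1)/(1) = 783/9217 ≈ 8.4952%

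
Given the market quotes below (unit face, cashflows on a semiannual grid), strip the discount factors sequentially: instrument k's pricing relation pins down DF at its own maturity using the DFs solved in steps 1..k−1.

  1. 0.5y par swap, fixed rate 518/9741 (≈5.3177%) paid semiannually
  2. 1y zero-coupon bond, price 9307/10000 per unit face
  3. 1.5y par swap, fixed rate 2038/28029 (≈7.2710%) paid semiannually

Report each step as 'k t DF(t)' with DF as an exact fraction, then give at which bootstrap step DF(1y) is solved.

1 1/2 9741/10000
2 1 9307/10000
3 3/2 8981/10000
DF(1y) is solved at step 2

step 1 [0.5y] swap r/2=259/9741: DF=(1 − 259/9741·(0))/(1+259/9741) = 9741/10000 ≈ 0.974100
step 2 [1y] zero: DF = P = 9307/10000 ≈ 0.930700
step 3 [1.5y] swap r/2=1019/28029: DF=(1 − 1019/28029·(0.974100+0.930700))/(1+1019/28029) = 8981/10000 ≈ 0.898100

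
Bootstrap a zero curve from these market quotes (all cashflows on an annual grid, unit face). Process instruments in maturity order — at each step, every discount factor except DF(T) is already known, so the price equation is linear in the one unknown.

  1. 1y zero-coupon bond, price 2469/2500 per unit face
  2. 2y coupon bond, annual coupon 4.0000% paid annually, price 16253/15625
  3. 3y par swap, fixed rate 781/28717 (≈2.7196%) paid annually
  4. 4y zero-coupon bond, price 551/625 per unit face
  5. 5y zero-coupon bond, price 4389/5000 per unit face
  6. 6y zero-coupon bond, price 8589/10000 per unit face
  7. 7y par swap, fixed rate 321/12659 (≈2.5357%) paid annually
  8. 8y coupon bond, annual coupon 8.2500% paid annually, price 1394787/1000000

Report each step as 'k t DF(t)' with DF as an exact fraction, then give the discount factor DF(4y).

1 1 2469/2500
2 2 4811/5000
3 3 9219/10000
4 4 551/625
5 5 4389/5000
6 6 8589/10000
7 7 1679/2000
8 8 8061/10000
DF(4y) = 551/625 ≈ 0.881600

step 1 [1y] zero: DF = P = 2469/2500 ≈ 0.987600
step 2 [2y] bond c/1=1/25: DF=(16253/15625 − 1/25·(0.987600))/(1+1/25) = 4811/5000 ≈ 0.962200
step 3 [3y] swap r/1=781/28717: DF=(1 − 781/28717·(0.987600+0.962200))/(1+781/28717) = 9219/10000 ≈ 0.921900
step 4 [4y] zero: DF = P = 551/625 ≈ 0.881600
step 5 [5y] zero: DF = P = 4389/5000 ≈ 0.877800
step 6 [6y] zero: DF = P = 8589/10000 ≈ 0.858900
step 7 [7y] swap r/1=321/12659: DF=(1 − 321/12659·(0.987600+0.962200+0.921900+0.881600+0.877800+0.858900))/(1+321/12659) = 1679/2000 ≈ 0.839500
step 8 [8y] bond c/1=33/400: DF=(1394787/1000000 − 33/400·(0.987600+0.962200+0.921900+0.881600+0.877800+0.858900+0.839500))/(1+33/400) = 8061/10000 ≈ 0.806100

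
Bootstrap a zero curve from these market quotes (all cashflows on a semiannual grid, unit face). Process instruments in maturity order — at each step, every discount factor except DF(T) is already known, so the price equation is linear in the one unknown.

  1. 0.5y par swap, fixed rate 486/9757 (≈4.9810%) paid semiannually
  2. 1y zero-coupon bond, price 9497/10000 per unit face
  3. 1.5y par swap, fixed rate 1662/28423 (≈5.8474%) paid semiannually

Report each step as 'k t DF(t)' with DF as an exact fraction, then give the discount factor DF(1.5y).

1 1/2 9757/10000
2 1 9497/10000
3 3/2 9169/10000
DF(1.5y) = 9169/10000 ≈ 0.916900

step 1 [0.5y] swap r/2=243/9757: DF=(1 − 243/9757·(0))/(1+243/9757) = 9757/10000 ≈ 0.975700
step 2 [1y] zero: DF = P = 9497/10000 ≈ 0.949700
step 3 [1.5y] swap r/2=831/28423: DF=(1 − 831/28423·(0.975700+0.949700))/(1+831/28423) = 9169/10000 ≈ 0.916900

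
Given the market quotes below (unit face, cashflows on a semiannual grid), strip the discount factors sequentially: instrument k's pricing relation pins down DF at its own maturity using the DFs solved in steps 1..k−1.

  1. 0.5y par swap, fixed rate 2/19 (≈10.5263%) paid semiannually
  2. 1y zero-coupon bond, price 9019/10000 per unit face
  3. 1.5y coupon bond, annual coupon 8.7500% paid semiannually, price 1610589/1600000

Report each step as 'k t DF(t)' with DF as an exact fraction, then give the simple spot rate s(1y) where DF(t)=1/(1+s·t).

step 1 [0.5y] swap r/2=1/19: DF=(1 − 1/19·(0))/(1+1/19) = 19/20 ≈ 0.950000
step 2 [1y] zero: DF = P = 9019/10000 ≈ 0.901900
step 3 [1.5y] bond c/2=7/160: DF=(1610589/1600000 − 7/160·(0.950000+0.901900))/(1+7/160) = 2217/2500 ≈ 0.886800

1 1/2 19/20
2 1 9019/10000
3 3/2 2217/2500
s(1y) = (1/(9019/10000) − 1)/(1) = 981/9019 ≈ 10.8770%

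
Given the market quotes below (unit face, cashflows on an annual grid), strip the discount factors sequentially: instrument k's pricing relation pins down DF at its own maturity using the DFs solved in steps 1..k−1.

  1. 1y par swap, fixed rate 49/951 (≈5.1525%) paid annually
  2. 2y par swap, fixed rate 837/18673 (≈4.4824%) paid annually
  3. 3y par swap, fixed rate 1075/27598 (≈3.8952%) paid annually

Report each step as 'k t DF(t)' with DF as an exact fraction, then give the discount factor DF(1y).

1 1 951/1000
2 2 9163/10000
3 3 357/400
DF(1y) = 951/1000 ≈ 0.951000

step 1 [1y] swap r/1=49/951: DF=(1 − 49/951·(0))/(1+49/951) = 951/1000 ≈ 0.951000
step 2 [2y] swap r/1=837/18673: DF=(1 − 837/18673·(0.951000))/(1+837/18673) = 9163/10000 ≈ 0.916300
step 3 [3y] swap r/1=1075/27598: DF=(1 − 1075/27598·(0.951000+0.916300))/(1+1075/27598) = 357/400 ≈ 0.892500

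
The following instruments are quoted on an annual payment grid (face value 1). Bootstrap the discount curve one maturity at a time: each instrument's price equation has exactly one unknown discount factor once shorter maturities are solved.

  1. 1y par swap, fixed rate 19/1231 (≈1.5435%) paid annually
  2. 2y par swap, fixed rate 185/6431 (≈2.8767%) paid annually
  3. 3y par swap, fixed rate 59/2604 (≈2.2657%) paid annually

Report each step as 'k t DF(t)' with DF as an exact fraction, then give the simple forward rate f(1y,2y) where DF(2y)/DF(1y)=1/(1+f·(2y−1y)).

step 1 [1y] swap r/1=19/1231: DF=(1 − 19/1231·(0))/(1+19/1231) = 1231/1250 ≈ 0.984800
step 2 [2y] swap r/1=185/6431: DF=(1 − 185/6431·(0.984800))/(1+185/6431) = 1889/2000 ≈ 0.944500
step 3 [3y] swap r/1=59/2604: DF=(1 − 59/2604·(0.984800+0.944500))/(1+59/2604) = 9351/10000 ≈ 0.935100

1 1 1231/1250
2 2 1889/2000
3 3 9351/10000
f(1y,2y) = ((1231/1250)/(1889/2000) − 1)/(1) = 403/9445 ≈ 4.2668%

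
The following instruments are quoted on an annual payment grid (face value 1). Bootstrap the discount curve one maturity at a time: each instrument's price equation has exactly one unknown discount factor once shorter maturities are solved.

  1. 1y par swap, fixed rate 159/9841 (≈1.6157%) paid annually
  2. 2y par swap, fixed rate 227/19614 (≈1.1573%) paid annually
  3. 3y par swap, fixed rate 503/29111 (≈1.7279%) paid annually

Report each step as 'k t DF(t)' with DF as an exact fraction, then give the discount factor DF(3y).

step 1 [1y] swap r/1=159/9841: DF=(1 − 159/9841·(0))/(1+159/9841) = 9841/10000 ≈ 0.984100
step 2 [2y] swap r/1=227/19614: DF=(1 − 227/19614·(0.984100))/(1+227/19614) = 9773/10000 ≈ 0.977300
step 3 [3y] swap r/1=503/29111: DF=(1 − 503/29111·(0.984100+0.977300))/(1+503/29111) = 9497/10000 ≈ 0.949700

1 1 9841/10000
2 2 9773/10000
3 3 9497/10000
DF(3y) = 9497/10000 ≈ 0.949700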